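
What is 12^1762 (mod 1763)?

12^1 ≡ 12 (mod 1763)
12^2 ≡ 12^2 = 144 ≡ 144 (mod 1763)
12^4 ≡ 144^2 = 20736 ≡ 1343 (mod 1763)
12^8 ≡ 1343^2 = 1803649 ≡ 100 (mod 1763)
12^16 ≡ 100^2 = 10000 ≡ 1185 (mod 1763)
12^32 ≡ 1185^2 = 1404225 ≡ 877 (mod 1763)
12^64 ≡ 877^2 = 769129 ≡ 461 (mod 1763)
12^128 ≡ 461^2 = 212521 ≡ 961 (mod 1763)
12^256 ≡ 961^2 = 923521 ≡ 1472 (mod 1763)
12^512 ≡ 1472^2 = 2166784 ≡ 57 (mod 1763)
12^1024 ≡ 57^2 = 3249 ≡ 1486 (mod 1763)
1762 = 1024 + 512 + 128 + 64 + 32 + 2 in binary powers of 2.
So 12^1762 ≡ 1486 · 57 · 961 · 461 · 877 · 144 ≡ 1743 (mod 1763).
Since 1743 ≠ 1, base 12 is a Fermat witness: 1763 is composite.

1743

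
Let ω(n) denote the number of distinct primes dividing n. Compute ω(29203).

29203 = 19 · 1537
1537 = 29 · 53
29203 = 19 · 29 · 53, which has 3 distinct prime factors.

3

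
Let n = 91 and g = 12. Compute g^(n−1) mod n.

1

12^1 ≡ 12 (mod 91)
12^2 ≡ 12^2 = 144 ≡ 53 (mod 91)
12^4 ≡ 53^2 = 2809 ≡ 79 (mod 91)
12^8 ≡ 79^2 = 6241 ≡ 53 (mod 91)
12^16 ≡ 53^2 = 2809 ≡ 79 (mod 91)
12^32 ≡ 79^2 = 6241 ≡ 53 (mod 91)
12^64 ≡ 53^2 = 2809 ≡ 79 (mod 91)
90 = 64 + 16 + 8 + 2 in binary powers of 2.
So 12^90 ≡ 79 · 79 · 53 · 53 ≡ 1 (mod 91).
Since the result is 1, base 12 gives no evidence that 91 is composite.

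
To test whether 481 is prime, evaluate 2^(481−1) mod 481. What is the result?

248

2^1 ≡ 2 (mod 481)
2^2 ≡ 2^2 = 4 ≡ 4 (mod 481)
2^4 ≡ 4^2 = 16 ≡ 16 (mod 481)
2^8 ≡ 16^2 = 256 ≡ 256 (mod 481)
2^16 ≡ 256^2 = 65536 ≡ 120 (mod 481)
2^32 ≡ 120^2 = 14400 ≡ 451 (mod 481)
2^64 ≡ 451^2 = 203401 ≡ 419 (mod 481)
2^128 ≡ 419^2 = 175561 ≡ 477 (mod 481)
2^256 ≡ 477^2 = 227529 ≡ 16 (mod 481)
480 = 256 + 128 + 64 + 32 in binary powers of 2.
So 2^480 ≡ 16 · 477 · 419 · 451 ≡ 248 (mod 481).
Since 248 ≠ 1, base 2 is a Fermat witness: 481 is composite.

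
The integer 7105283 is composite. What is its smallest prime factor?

7105283 is odd.
Digit sum 26, not divisible by 3.
Ends in 3: not divisible by 5.
7: 7105283 = 7·1015040 + 3
11: 7105283 = 11·645934 + 9
13: 7105283 = 13·546560 + 3
17: 7105283 = 17·417957 + 14
19: 7105283 = 19·373962 + 5
23: 7105283 = 23·308925 + 8
29: 7105283 = 29·245009 + 22
31: 7105283 = 31·229202 + 21
37: 7105283 = 37·192034 + 25
41: 7105283 = 41·173299 + 24
43: 7105283 = 43·165239 + 6
47: 7105283 = 47·151176 + 11
53: 7105283 = 53·134061 + 50
59: 7105283 = 59·120428 + 31
61: 7105283 = 61·116480 + 3
67: 7105283 = 67·106049

67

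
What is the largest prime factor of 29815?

89

29815 = 5 · 5963
5963 = 67 · 89
89 is prime.
So 29815 = 5 · 67 · 89; the largest prime factor is 89.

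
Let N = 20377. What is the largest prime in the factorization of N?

20377 = 7 · 2911
2911 = 41 · 71
71 is prime.
So 20377 = 7 · 41 · 71; the largest prime factor is 71.

71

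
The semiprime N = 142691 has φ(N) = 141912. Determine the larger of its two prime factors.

φ(n) = (p−1)(q−1) = n − (p+q) + 1, so p + q = 142691 − 141912 + 1 = 780.
p and q are the roots of t² − 780t + 142691 = 0.
Discriminant: 780² − 4·142691 = 608400 − 570764 = 37636; √37636 = 194.
q = (780 − 194)/2 = 293, p = (780 + 194)/2 = 487.
Check: 293 · 487 = 142691.

487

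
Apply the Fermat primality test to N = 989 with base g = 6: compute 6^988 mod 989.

6^1 ≡ 6 (mod 989)
6^2 ≡ 6^2 = 36 ≡ 36 (mod 989)
6^4 ≡ 36^2 = 1296 ≡ 307 (mod 989)
6^8 ≡ 307^2 = 94249 ≡ 294 (mod 989)
6^16 ≡ 294^2 = 86436 ≡ 393 (mod 989)
6^32 ≡ 393^2 = 154449 ≡ 165 (mod 989)
6^64 ≡ 165^2 = 27225 ≡ 522 (mod 989)
6^128 ≡ 522^2 = 272484 ≡ 509 (mod 989)
6^256 ≡ 509^2 = 259081 ≡ 952 (mod 989)
6^512 ≡ 952^2 = 906304 ≡ 380 (mod 989)
988 = 512 + 256 + 128 + 64 + 16 + 8 + 4 in binary powers of 2.
So 6^988 ≡ 380 · 952 · 509 · 522 · 393 · 294 · 307 ≡ 522 (mod 989).
Since 522 ≠ 1, base 6 is a Fermat witness: 989 is composite.

522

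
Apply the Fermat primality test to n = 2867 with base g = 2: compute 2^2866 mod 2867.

1015

2^1 ≡ 2 (mod 2867)
2^2 ≡ 2^2 = 4 ≡ 4 (mod 2867)
2^4 ≡ 4^2 = 16 ≡ 16 (mod 2867)
2^8 ≡ 16^2 = 256 ≡ 256 (mod 2867)
2^16 ≡ 256^2 = 65536 ≡ 2462 (mod 2867)
2^32 ≡ 2462^2 = 6061444 ≡ 606 (mod 2867)
2^64 ≡ 606^2 = 367236 ≡ 260 (mod 2867)
2^128 ≡ 260^2 = 67600 ≡ 1659 (mod 2867)
2^256 ≡ 1659^2 = 2752281 ≡ 2828 (mod 2867)
2^512 ≡ 2828^2 = 7997584 ≡ 1521 (mod 2867)
2^1024 ≡ 1521^2 = 2313441 ≡ 2639 (mod 2867)
2^2048 ≡ 2639^2 = 6964321 ≡ 378 (mod 2867)
2866 = 2048 + 512 + 256 + 32 + 16 + 2 in binary powers of 2.
So 2^2866 ≡ 378 · 1521 · 2828 · 606 · 2462 · 4 ≡ 1015 (mod 2867).
Since 1015 ≠ 1, base 2 is a Fermat witness: 2867 is composite.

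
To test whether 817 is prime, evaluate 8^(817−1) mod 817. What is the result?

8^1 ≡ 8 (mod 817)
8^2 ≡ 8^2 = 64 ≡ 64 (mod 817)
8^4 ≡ 64^2 = 4096 ≡ 11 (mod 817)
8^8 ≡ 11^2 = 121 ≡ 121 (mod 817)
8^16 ≡ 121^2 = 14641 ≡ 752 (mod 817)
8^32 ≡ 752^2 = 565504 ≡ 140 (mod 817)
8^64 ≡ 140^2 = 19600 ≡ 809 (mod 817)
8^128 ≡ 809^2 = 654481 ≡ 64 (mod 817)
8^256 ≡ 64^2 = 4096 ≡ 11 (mod 817)
8^512 ≡ 11^2 = 121 ≡ 121 (mod 817)
816 = 512 + 256 + 32 + 16 in binary powers of 2.
So 8^816 ≡ 121 · 11 · 140 · 752 ≡ 742 (mod 817).
Since 742 ≠ 1, base 8 is a Fermat witness: 817 is composite.

742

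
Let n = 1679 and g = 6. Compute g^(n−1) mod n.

6^1 ≡ 6 (mod 1679)
6^2 ≡ 6^2 = 36 ≡ 36 (mod 1679)
6^4 ≡ 36^2 = 1296 ≡ 1296 (mod 1679)
6^8 ≡ 1296^2 = 1679616 ≡ 616 (mod 1679)
6^16 ≡ 616^2 = 379456 ≡ 2 (mod 1679)
6^32 ≡ 2^2 = 4 ≡ 4 (mod 1679)
6^64 ≡ 4^2 = 16 ≡ 16 (mod 1679)
6^128 ≡ 16^2 = 256 ≡ 256 (mod 1679)
6^256 ≡ 256^2 = 65536 ≡ 55 (mod 1679)
6^512 ≡ 55^2 = 3025 ≡ 1346 (mod 1679)
6^1024 ≡ 1346^2 = 1811716 ≡ 75 (mod 1679)
1678 = 1024 + 512 + 128 + 8 + 4 + 2 in binary powers of 2.
So 6^1678 ≡ 75 · 1346 · 256 · 616 · 1296 · 36 ≡ 748 (mod 1679).
Since 748 ≠ 1, base 6 is a Fermat witness: 1679 is composite.

748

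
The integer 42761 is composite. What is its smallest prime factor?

61

42761 is odd.
Digit sum 20, not divisible by 3.
Ends in 1: not divisible by 5.
7: 42761 = 7·6108 + 5
11: 42761 = 11·3887 + 4
13: 42761 = 13·3289 + 4
17: 42761 = 17·2515 + 6
19: 42761 = 19·2250 + 11
23: 42761 = 23·1859 + 4
29: 42761 = 29·1474 + 15
31: 42761 = 31·1379 + 12
37: 42761 = 37·1155 + 26
41: 42761 = 41·1042 + 39
43: 42761 = 43·994 + 19
47: 42761 = 47·909 + 38
53: 42761 = 53·806 + 43
59: 42761 = 59·724 + 45
61: 42761 = 61·701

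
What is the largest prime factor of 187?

17

187 = 11 · 17
17 is prime.
So 187 = 11 · 17; the largest prime factor is 17.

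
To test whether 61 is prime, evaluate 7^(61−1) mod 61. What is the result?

7^1 ≡ 7 (mod 61)
7^2 ≡ 7^2 = 49 ≡ 49 (mod 61)
7^4 ≡ 49^2 = 2401 ≡ 22 (mod 61)
7^8 ≡ 22^2 = 484 ≡ 57 (mod 61)
7^16 ≡ 57^2 = 3249 ≡ 16 (mod 61)
7^32 ≡ 16^2 = 256 ≡ 12 (mod 61)
60 = 32 + 16 + 8 + 4 in binary powers of 2.
So 7^60 ≡ 12 · 16 · 57 · 22 ≡ 1 (mod 61).
Since the result is 1, base 7 gives no evidence that 61 is composite.

1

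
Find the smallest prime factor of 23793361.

23793361 is odd.
Digit sum 34, not divisible by 3.
Ends in 1: not divisible by 5.
7: 23793361 = 7·3399051 + 4
11: 23793361 = 11·2163032 + 9
13: 23793361 = 13·1830258 + 7
17: 23793361 = 17·1399609 + 8
19: 23793361 = 19·1252282 + 3
23: 23793361 = 23·1034493 + 22
29: 23793361 = 29·820460 + 21
31: 23793361 = 31·767527 + 24
37: 23793361 = 37·643063 + 30
41: 23793361 = 41·580325 + 36
43: 23793361 = 43·553333 + 42
47: 23793361 = 47·506241 + 34
53: 23793361 = 53·448931 + 18
59: 23793361 = 59·403277 + 18
61: 23793361 = 61·390055 + 6
67: 23793361 = 67·355124 + 53
71: 23793361 = 71·335117 + 54
73: 23793361 = 73·325936 + 33
79: 23793361 = 79·301181 + 62
83: 23793361 = 83·286667

83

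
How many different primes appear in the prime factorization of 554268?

6

554268 = 2^2 · 138567
138567 = 3 · 46189
46189 = 11 · 4199
4199 = 13 · 323
323 = 17 · 19
554268 = 2^2 · 3 · 11 · 13 · 17 · 19, which has 6 distinct prime factors.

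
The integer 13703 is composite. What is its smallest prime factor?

71

13703 is odd.
Digit sum 14, not divisible by 3.
Ends in 3: not divisible by 5.
7: 13703 = 7·1957 + 4
11: 13703 = 11·1245 + 8
13: 13703 = 13·1054 + 1
17: 13703 = 17·806 + 1
19: 13703 = 19·721 + 4
23: 13703 = 23·595 + 18
29: 13703 = 29·472 + 15
31: 13703 = 31·442 + 1
37: 13703 = 37·370 + 13
41: 13703 = 41·334 + 9
43: 13703 = 43·318 + 29
47: 13703 = 47·291 + 26
53: 13703 = 53·258 + 29
59: 13703 = 59·232 + 15
61: 13703 = 61·224 + 39
67: 13703 = 67·204 + 35
71: 13703 = 71·193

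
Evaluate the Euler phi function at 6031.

5832

Factor: 6031 = 37 · 163.
φ(6031) = (37−1) · (163−1) = 36 · 162 = 5832.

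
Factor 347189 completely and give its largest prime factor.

89

347189 = 47 · 7387
7387 = 83 · 89
89 is prime.
So 347189 = 47 · 83 · 89; the largest prime factor is 89.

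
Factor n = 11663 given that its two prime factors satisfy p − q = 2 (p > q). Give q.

Since p = q + 2, we have 11663 = q(q + 2), so q² + 2q − 11663 = 0.
Discriminant: 2² + 4·11663 = 4 + 46652 = 46656; √46656 = 216.
q = (−2 + 216)/2 = 107, and p = q + 2 = 109.
Check: 107 · 109 = 11663.

107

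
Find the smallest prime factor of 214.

2

214 is even: 2 divides it.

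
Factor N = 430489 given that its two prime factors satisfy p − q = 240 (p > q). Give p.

Since p = q + 240, we have 430489 = q(q + 240), so q² + 240q − 430489 = 0.
Discriminant: 240² + 4·430489 = 57600 + 1721956 = 1779556; √1779556 = 1334.
q = (−240 + 1334)/2 = 547, and p = q + 240 = 787.
Check: 547 · 787 = 430489.

787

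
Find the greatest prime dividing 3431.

3431 = 47 · 73
73 is prime.
So 3431 = 47 · 73; the largest prime factor is 73.

73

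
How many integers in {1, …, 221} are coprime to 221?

192

Factor: 221 = 13 · 17.
φ(221) = (13−1) · (17−1) = 12 · 16 = 192.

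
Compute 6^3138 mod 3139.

6^1 ≡ 6 (mod 3139)
6^2 ≡ 6^2 = 36 ≡ 36 (mod 3139)
6^4 ≡ 36^2 = 1296 ≡ 1296 (mod 3139)
6^8 ≡ 1296^2 = 1679616 ≡ 251 (mod 3139)
6^16 ≡ 251^2 = 63001 ≡ 221 (mod 3139)
6^32 ≡ 221^2 = 48841 ≡ 1756 (mod 3139)
6^64 ≡ 1756^2 = 3083536 ≡ 1038 (mod 3139)
6^128 ≡ 1038^2 = 1077444 ≡ 767 (mod 3139)
6^256 ≡ 767^2 = 588289 ≡ 1296 (mod 3139)
6^512 ≡ 1296^2 = 1679616 ≡ 251 (mod 3139)
6^1024 ≡ 251^2 = 63001 ≡ 221 (mod 3139)
6^2048 ≡ 221^2 = 48841 ≡ 1756 (mod 3139)
3138 = 2048 + 1024 + 64 + 2 in binary powers of 2.
So 6^3138 ≡ 1756 · 221 · 1038 · 36 ≡ 2710 (mod 3139).
Since 2710 ≠ 1, base 6 is a Fermat witness: 3139 is composite.

2710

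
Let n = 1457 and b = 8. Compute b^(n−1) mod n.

8^1 ≡ 8 (mod 1457)
8^2 ≡ 8^2 = 64 ≡ 64 (mod 1457)
8^4 ≡ 64^2 = 4096 ≡ 1182 (mod 1457)
8^8 ≡ 1182^2 = 1397124 ≡ 1318 (mod 1457)
8^16 ≡ 1318^2 = 1737124 ≡ 380 (mod 1457)
8^32 ≡ 380^2 = 144400 ≡ 157 (mod 1457)
8^64 ≡ 157^2 = 24649 ≡ 1337 (mod 1457)
8^128 ≡ 1337^2 = 1787569 ≡ 1287 (mod 1457)
8^256 ≡ 1287^2 = 1656369 ≡ 1217 (mod 1457)
8^512 ≡ 1217^2 = 1481089 ≡ 777 (mod 1457)
8^1024 ≡ 777^2 = 603729 ≡ 531 (mod 1457)
1456 = 1024 + 256 + 128 + 32 + 16 in binary powers of 2.
So 8^1456 ≡ 531 · 1217 · 1287 · 157 · 380 ≡ 1093 (mod 1457).
Since 1093 ≠ 1, base 8 is a Fermat witness: 1457 is composite.

1093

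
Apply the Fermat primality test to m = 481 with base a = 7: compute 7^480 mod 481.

417

7^1 ≡ 7 (mod 481)
7^2 ≡ 7^2 = 49 ≡ 49 (mod 481)
7^4 ≡ 49^2 = 2401 ≡ 477 (mod 481)
7^8 ≡ 477^2 = 227529 ≡ 16 (mod 481)
7^16 ≡ 16^2 = 256 ≡ 256 (mod 481)
7^32 ≡ 256^2 = 65536 ≡ 120 (mod 481)
7^64 ≡ 120^2 = 14400 ≡ 451 (mod 481)
7^128 ≡ 451^2 = 203401 ≡ 419 (mod 481)
7^256 ≡ 419^2 = 175561 ≡ 477 (mod 481)
480 = 256 + 128 + 64 + 32 in binary powers of 2.
So 7^480 ≡ 477 · 419 · 451 · 120 ≡ 417 (mod 481).
Since 417 ≠ 1, base 7 is a Fermat witness: 481 is composite.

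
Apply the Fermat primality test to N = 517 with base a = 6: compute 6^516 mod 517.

6^1 ≡ 6 (mod 517)
6^2 ≡ 6^2 = 36 ≡ 36 (mod 517)
6^4 ≡ 36^2 = 1296 ≡ 262 (mod 517)
6^8 ≡ 262^2 = 68644 ≡ 400 (mod 517)
6^16 ≡ 400^2 = 160000 ≡ 247 (mod 517)
6^32 ≡ 247^2 = 61009 ≡ 3 (mod 517)
6^64 ≡ 3^2 = 9 ≡ 9 (mod 517)
6^128 ≡ 9^2 = 81 ≡ 81 (mod 517)
6^256 ≡ 81^2 = 6561 ≡ 357 (mod 517)
6^512 ≡ 357^2 = 127449 ≡ 267 (mod 517)
516 = 512 + 4 in binary powers of 2.
So 6^516 ≡ 267 · 262 ≡ 159 (mod 517).
Since 159 ≠ 1, base 6 is a Fermat witness: 517 is composite.

159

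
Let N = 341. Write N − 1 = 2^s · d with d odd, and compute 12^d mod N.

254

341 − 1 = 340 = 2^2 · 85, so d = 85.
12^1 ≡ 12 (mod 341)
12^2 ≡ 12^2 = 144 ≡ 144 (mod 341)
12^4 ≡ 144^2 = 20736 ≡ 276 (mod 341)
12^8 ≡ 276^2 = 76176 ≡ 133 (mod 341)
12^16 ≡ 133^2 = 17689 ≡ 298 (mod 341)
12^32 ≡ 298^2 = 88804 ≡ 144 (mod 341)
12^64 ≡ 144^2 = 20736 ≡ 276 (mod 341)
85 = 64 + 16 + 4 + 1 in binary powers of 2.
So 12^85 ≡ 276 · 298 · 276 · 12 ≡ 254 (mod 341).
Squaring chain: 254 → 67; never reaches −1, so base 12 is a Miller–Rabin witness that 341 is composite.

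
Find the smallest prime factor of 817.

19

817 is odd.
Digit sum 16, not divisible by 3.
Ends in 7: not divisible by 5.
7: 817 = 7·116 + 5
11: 817 = 11·74 + 3
13: 817 = 13·62 + 11
17: 817 = 17·48 + 1
19: 817 = 19·43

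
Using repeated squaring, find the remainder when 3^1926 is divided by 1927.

237

3^1 ≡ 3 (mod 1927)
3^2 ≡ 3^2 = 9 ≡ 9 (mod 1927)
3^4 ≡ 9^2 = 81 ≡ 81 (mod 1927)
3^8 ≡ 81^2 = 6561 ≡ 780 (mod 1927)
3^16 ≡ 780^2 = 608400 ≡ 1395 (mod 1927)
3^32 ≡ 1395^2 = 1946025 ≡ 1682 (mod 1927)
3^64 ≡ 1682^2 = 2829124 ≡ 288 (mod 1927)
3^128 ≡ 288^2 = 82944 ≡ 83 (mod 1927)
3^256 ≡ 83^2 = 6889 ≡ 1108 (mod 1927)
3^512 ≡ 1108^2 = 1227664 ≡ 165 (mod 1927)
3^1024 ≡ 165^2 = 27225 ≡ 247 (mod 1927)
1926 = 1024 + 512 + 256 + 128 + 4 + 2 in binary powers of 2.
So 3^1926 ≡ 247 · 165 · 1108 · 83 · 81 · 9 ≡ 237 (mod 1927).
Since 237 ≠ 1, base 3 is a Fermat witness: 1927 is composite.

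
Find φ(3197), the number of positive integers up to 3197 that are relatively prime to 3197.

3036

Factor: 3197 = 23 · 139.
φ(3197) = (23−1) · (139−1) = 22 · 138 = 3036.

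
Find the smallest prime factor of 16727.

16727 is odd.
Digit sum 23, not divisible by 3.
Ends in 7: not divisible by 5.
7: 16727 = 7·2389 + 4
11: 16727 = 11·1520 + 7
13: 16727 = 13·1286 + 9
17: 16727 = 17·983 + 16
19: 16727 = 19·880 + 7
23: 16727 = 23·727 + 6
29: 16727 = 29·576 + 23
31: 16727 = 31·539 + 18
37: 16727 = 37·452 + 3
41: 16727 = 41·407 + 40
43: 16727 = 43·389

43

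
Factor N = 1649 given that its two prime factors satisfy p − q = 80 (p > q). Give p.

97

Since p = q + 80, we have 1649 = q(q + 80), so q² + 80q − 1649 = 0.
Discriminant: 80² + 4·1649 = 6400 + 6596 = 12996; √12996 = 114.
q = (−80 + 114)/2 = 17, and p = q + 80 = 97.
Check: 17 · 97 = 1649.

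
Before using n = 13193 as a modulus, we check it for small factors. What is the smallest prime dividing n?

13193 is odd.
Digit sum 17, not divisible by 3.
Ends in 3: not divisible by 5.
7: 13193 = 7·1884 + 5
11: 13193 = 11·1199 + 4
13: 13193 = 13·1014 + 11
17: 13193 = 17·776 + 1
19: 13193 = 19·694 + 7
23: 13193 = 23·573 + 14
29: 13193 = 29·454 + 27
31: 13193 = 31·425 + 18
37: 13193 = 37·356 + 21
41: 13193 = 41·321 + 32
43: 13193 = 43·306 + 35
47: 13193 = 47·280 + 33
53: 13193 = 53·248 + 49
59: 13193 = 59·223 + 36
61: 13193 = 61·216 + 17
67: 13193 = 67·196 + 61
71: 13193 = 71·185 + 58
73: 13193 = 73·180 + 53
79: 13193 = 79·167

79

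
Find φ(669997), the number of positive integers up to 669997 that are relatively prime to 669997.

627984

Factor: 669997 = 19 · 179 · 197.
φ(669997) = (19−1) · (179−1) · (197−1) = 18 · 178 · 196 = 627984.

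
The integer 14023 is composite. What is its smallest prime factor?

14023 is odd.
Digit sum 10, not divisible by 3.
Ends in 3: not divisible by 5.
7: 14023 = 7·2003 + 2
11: 14023 = 11·1274 + 9
13: 14023 = 13·1078 + 9
17: 14023 = 17·824 + 15
19: 14023 = 19·738 + 1
23: 14023 = 23·609 + 16
29: 14023 = 29·483 + 16
31: 14023 = 31·452 + 11
37: 14023 = 37·379

37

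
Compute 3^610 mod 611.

341

3^1 ≡ 3 (mod 611)
3^2 ≡ 3^2 = 9 ≡ 9 (mod 611)
3^4 ≡ 9^2 = 81 ≡ 81 (mod 611)
3^8 ≡ 81^2 = 6561 ≡ 451 (mod 611)
3^16 ≡ 451^2 = 203401 ≡ 549 (mod 611)
3^32 ≡ 549^2 = 301401 ≡ 178 (mod 611)
3^64 ≡ 178^2 = 31684 ≡ 523 (mod 611)
3^128 ≡ 523^2 = 273529 ≡ 412 (mod 611)
3^256 ≡ 412^2 = 169744 ≡ 497 (mod 611)
3^512 ≡ 497^2 = 247009 ≡ 165 (mod 611)
610 = 512 + 64 + 32 + 2 in binary powers of 2.
So 3^610 ≡ 165 · 523 · 178 · 9 ≡ 341 (mod 611).
Since 341 ≠ 1, base 3 is a Fermat witness: 611 is composite.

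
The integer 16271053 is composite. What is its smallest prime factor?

16271053 is odd.
Digit sum 25, not divisible by 3.
Ends in 3: not divisible by 5.
7: 16271053 = 7·2324436 + 1
11: 16271053 = 11·1479186 + 7
13: 16271053 = 13·1251619 + 6
17: 16271053 = 17·957120 + 13
19: 16271053 = 19·856371 + 4
23: 16271053 = 23·707437 + 2
29: 16271053 = 29·561070 + 23
31: 16271053 = 31·524872 + 21
37: 16271053 = 37·439758 + 7
41: 16271053 = 41·396854 + 39
43: 16271053 = 43·378396 + 25
47: 16271053 = 47·346192 + 29
53: 16271053 = 53·307001

53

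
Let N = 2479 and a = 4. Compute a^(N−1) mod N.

935

4^1 ≡ 4 (mod 2479)
4^2 ≡ 4^2 = 16 ≡ 16 (mod 2479)
4^4 ≡ 16^2 = 256 ≡ 256 (mod 2479)
4^8 ≡ 256^2 = 65536 ≡ 1082 (mod 2479)
4^16 ≡ 1082^2 = 1170724 ≡ 636 (mod 2479)
4^32 ≡ 636^2 = 404496 ≡ 419 (mod 2479)
4^64 ≡ 419^2 = 175561 ≡ 2031 (mod 2479)
4^128 ≡ 2031^2 = 4124961 ≡ 2384 (mod 2479)
4^256 ≡ 2384^2 = 5683456 ≡ 1588 (mod 2479)
4^512 ≡ 1588^2 = 2521744 ≡ 601 (mod 2479)
4^1024 ≡ 601^2 = 361201 ≡ 1746 (mod 2479)
4^2048 ≡ 1746^2 = 3048516 ≡ 1825 (mod 2479)
2478 = 2048 + 256 + 128 + 32 + 8 + 4 + 2 in binary powers of 2.
So 4^2478 ≡ 1825 · 1588 · 2384 · 419 · 1082 · 256 · 16 ≡ 935 (mod 2479).
Since 935 ≠ 1, base 4 is a Fermat witness: 2479 is composite.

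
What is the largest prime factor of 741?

741 = 3 · 247
247 = 13 · 19
19 is prime.
So 741 = 3 · 13 · 19; the largest prime factor is 19.

19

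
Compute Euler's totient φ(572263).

Factor: 572263 = 23 · 139 · 179.
φ(572263) = (23−1) · (139−1) · (179−1) = 22 · 138 · 178 = 540408.

540408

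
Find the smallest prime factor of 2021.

43

2021 is odd.
Digit sum 5, not divisible by 3.
Ends in 1: not divisible by 5.
7: 2021 = 7·288 + 5
11: 2021 = 11·183 + 8
13: 2021 = 13·155 + 6
17: 2021 = 17·118 + 15
19: 2021 = 19·106 + 7
23: 2021 = 23·87 + 20
29: 2021 = 29·69 + 20
31: 2021 = 31·65 + 6
37: 2021 = 37·54 + 23
41: 2021 = 41·49 + 12
43: 2021 = 43·47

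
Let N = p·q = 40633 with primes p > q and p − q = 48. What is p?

Since p = q + 48, we have 40633 = q(q + 48), so q² + 48q − 40633 = 0.
Discriminant: 48² + 4·40633 = 2304 + 162532 = 164836; √164836 = 406.
q = (−48 + 406)/2 = 179, and p = q + 48 = 227.
Check: 179 · 227 = 40633.

227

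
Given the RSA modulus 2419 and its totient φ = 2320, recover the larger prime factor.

59

φ(n) = (p−1)(q−1) = n − (p+q) + 1, so p + q = 2419 − 2320 + 1 = 100.
p and q are the roots of t² − 100t + 2419 = 0.
Discriminant: 100² − 4·2419 = 10000 − 9676 = 324; √324 = 18.
q = (100 − 18)/2 = 41, p = (100 + 18)/2 = 59.
Check: 41 · 59 = 2419.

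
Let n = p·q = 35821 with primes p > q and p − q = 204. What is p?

Since p = q + 204, we have 35821 = q(q + 204), so q² + 204q − 35821 = 0.
Discriminant: 204² + 4·35821 = 41616 + 143284 = 184900; √184900 = 430.
q = (−204 + 430)/2 = 113, and p = q + 204 = 317.
Check: 113 · 317 = 35821.

317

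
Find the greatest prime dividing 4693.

4693 = 13 · 361
361 = 19 · 19
19 = 19 · 1
So 4693 = 13 · 19^2; the largest prime factor is 19.

19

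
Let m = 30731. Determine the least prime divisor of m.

79

30731 is odd.
Digit sum 14, not divisible by 3.
Ends in 1: not divisible by 5.
7: 30731 = 7·4390 + 1
11: 30731 = 11·2793 + 8
13: 30731 = 13·2363 + 12
17: 30731 = 17·1807 + 12
19: 30731 = 19·1617 + 8
23: 30731 = 23·1336 + 3
29: 30731 = 29·1059 + 20
31: 30731 = 31·991 + 10
37: 30731 = 37·830 + 21
41: 30731 = 41·749 + 22
43: 30731 = 43·714 + 29
47: 30731 = 47·653 + 40
53: 30731 = 53·579 + 44
59: 30731 = 59·520 + 51
61: 30731 = 61·503 + 48
67: 30731 = 67·458 + 45
71: 30731 = 71·432 + 59
73: 30731 = 73·420 + 71
79: 30731 = 79·389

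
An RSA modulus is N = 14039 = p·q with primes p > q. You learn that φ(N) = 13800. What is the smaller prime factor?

101

φ(n) = (p−1)(q−1) = n − (p+q) + 1, so p + q = 14039 − 13800 + 1 = 240.
p and q are the roots of t² − 240t + 14039 = 0.
Discriminant: 240² − 4·14039 = 57600 − 56156 = 1444; √1444 = 38.
q = (240 − 38)/2 = 101, p = (240 + 38)/2 = 139.
Check: 101 · 139 = 14039.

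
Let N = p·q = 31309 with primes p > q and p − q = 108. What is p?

Since p = q + 108, we have 31309 = q(q + 108), so q² + 108q − 31309 = 0.
Discriminant: 108² + 4·31309 = 11664 + 125236 = 136900; √136900 = 370.
q = (−108 + 370)/2 = 131, and p = q + 108 = 239.
Check: 131 · 239 = 31309.

239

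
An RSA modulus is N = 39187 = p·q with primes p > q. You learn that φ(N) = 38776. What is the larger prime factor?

φ(n) = (p−1)(q−1) = n − (p+q) + 1, so p + q = 39187 − 38776 + 1 = 412.
p and q are the roots of t² − 412t + 39187 = 0.
Discriminant: 412² − 4·39187 = 169744 − 156748 = 12996; √12996 = 114.
q = (412 − 114)/2 = 149, p = (412 + 114)/2 = 263.
Check: 149 · 263 = 39187.

263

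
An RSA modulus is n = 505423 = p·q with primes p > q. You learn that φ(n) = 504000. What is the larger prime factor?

φ(n) = (p−1)(q−1) = n − (p+q) + 1, so p + q = 505423 − 504000 + 1 = 1424.
p and q are the roots of t² − 1424t + 505423 = 0.
Discriminant: 1424² − 4·505423 = 2027776 − 2021692 = 6084; √6084 = 78.
q = (1424 − 78)/2 = 673, p = (1424 + 78)/2 = 751.
Check: 673 · 751 = 505423.

751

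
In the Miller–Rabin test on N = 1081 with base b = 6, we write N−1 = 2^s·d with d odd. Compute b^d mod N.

1081 − 1 = 1080 = 2^3 · 135, so d = 135.
6^1 ≡ 6 (mod 1081)
6^2 ≡ 6^2 = 36 ≡ 36 (mod 1081)
6^4 ≡ 36^2 = 1296 ≡ 215 (mod 1081)
6^8 ≡ 215^2 = 46225 ≡ 823 (mod 1081)
6^16 ≡ 823^2 = 677329 ≡ 623 (mod 1081)
6^32 ≡ 623^2 = 388129 ≡ 50 (mod 1081)
6^64 ≡ 50^2 = 2500 ≡ 338 (mod 1081)
6^128 ≡ 338^2 = 114244 ≡ 739 (mod 1081)
135 = 128 + 4 + 2 + 1 in binary powers of 2.
So 6^135 ≡ 739 · 215 · 36 · 6 ≡ 653 (mod 1081).
Squaring chain: 653 → 495 → 719; never reaches −1, so base 6 is a Miller–Rabin witness that 1081 is composite.

653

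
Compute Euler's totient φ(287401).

272160

Factor: 287401 = 31 · 73 · 127.
φ(287401) = (31−1) · (73−1) · (127−1) = 30 · 72 · 126 = 272160.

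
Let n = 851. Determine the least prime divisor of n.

23

851 is odd.
Digit sum 14, not divisible by 3.
Ends in 1: not divisible by 5.
7: 851 = 7·121 + 4
11: 851 = 11·77 + 4
13: 851 = 13·65 + 6
17: 851 = 17·50 + 1
19: 851 = 19·44 + 15
23: 851 = 23·37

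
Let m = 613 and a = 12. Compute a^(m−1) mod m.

1

12^1 ≡ 12 (mod 613)
12^2 ≡ 12^2 = 144 ≡ 144 (mod 613)
12^4 ≡ 144^2 = 20736 ≡ 507 (mod 613)
12^8 ≡ 507^2 = 257049 ≡ 202 (mod 613)
12^16 ≡ 202^2 = 40804 ≡ 346 (mod 613)
12^32 ≡ 346^2 = 119716 ≡ 181 (mod 613)
12^64 ≡ 181^2 = 32761 ≡ 272 (mod 613)
12^128 ≡ 272^2 = 73984 ≡ 424 (mod 613)
12^256 ≡ 424^2 = 179776 ≡ 167 (mod 613)
12^512 ≡ 167^2 = 27889 ≡ 304 (mod 613)
612 = 512 + 64 + 32 + 4 in binary powers of 2.
So 12^612 ≡ 304 · 272 · 181 · 507 ≡ 1 (mod 613).
Since the result is 1, base 12 gives no evidence that 613 is composite.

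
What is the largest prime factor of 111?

37

111 = 3 · 37
37 is prime.
So 111 = 3 · 37; the largest prime factor is 37.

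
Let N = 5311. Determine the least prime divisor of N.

47

5311 is odd.
Digit sum 10, not divisible by 3.
Ends in 1: not divisible by 5.
7: 5311 = 7·758 + 5
11: 5311 = 11·482 + 9
13: 5311 = 13·408 + 7
17: 5311 = 17·312 + 7
19: 5311 = 19·279 + 10
23: 5311 = 23·230 + 21
29: 5311 = 29·183 + 4
31: 5311 = 31·171 + 10
37: 5311 = 37·143 + 20
41: 5311 = 41·129 + 22
43: 5311 = 43·123 + 22
47: 5311 = 47·113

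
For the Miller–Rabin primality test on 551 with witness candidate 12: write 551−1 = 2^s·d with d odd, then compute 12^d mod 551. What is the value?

46

551 − 1 = 550 = 2^1 · 275, so d = 275.
12^1 ≡ 12 (mod 551)
12^2 ≡ 12^2 = 144 ≡ 144 (mod 551)
12^4 ≡ 144^2 = 20736 ≡ 349 (mod 551)
12^8 ≡ 349^2 = 121801 ≡ 30 (mod 551)
12^16 ≡ 30^2 = 900 ≡ 349 (mod 551)
12^32 ≡ 349^2 = 121801 ≡ 30 (mod 551)
12^64 ≡ 30^2 = 900 ≡ 349 (mod 551)
12^128 ≡ 349^2 = 121801 ≡ 30 (mod 551)
12^256 ≡ 30^2 = 900 ≡ 349 (mod 551)
275 = 256 + 16 + 2 + 1 in binary powers of 2.
So 12^275 ≡ 349 · 349 · 144 · 12 ≡ 46 (mod 551).
Squaring chain: 46; never reaches −1, so base 12 is a Miller–Rabin witness that 551 is composite.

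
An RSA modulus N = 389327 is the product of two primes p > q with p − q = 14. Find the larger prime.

631

Since p = q + 14, we have 389327 = q(q + 14), so q² + 14q − 389327 = 0.
Discriminant: 14² + 4·389327 = 196 + 1557308 = 1557504; √1557504 = 1248.
q = (−14 + 1248)/2 = 617, and p = q + 14 = 631.
Check: 617 · 631 = 389327.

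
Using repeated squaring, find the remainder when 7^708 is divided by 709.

7^1 ≡ 7 (mod 709)
7^2 ≡ 7^2 = 49 ≡ 49 (mod 709)
7^4 ≡ 49^2 = 2401 ≡ 274 (mod 709)
7^8 ≡ 274^2 = 75076 ≡ 631 (mod 709)
7^16 ≡ 631^2 = 398161 ≡ 412 (mod 709)
7^32 ≡ 412^2 = 169744 ≡ 293 (mod 709)
7^64 ≡ 293^2 = 85849 ≡ 60 (mod 709)
7^128 ≡ 60^2 = 3600 ≡ 55 (mod 709)
7^256 ≡ 55^2 = 3025 ≡ 189 (mod 709)
7^512 ≡ 189^2 = 35721 ≡ 271 (mod 709)
708 = 512 + 128 + 64 + 4 in binary powers of 2.
So 7^708 ≡ 271 · 55 · 60 · 274 ≡ 1 (mod 709).
Since the result is 1, base 7 gives no evidence that 709 is composite.

1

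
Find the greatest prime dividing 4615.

71

4615 = 5 · 923
923 = 13 · 71
71 is prime.
So 4615 = 5 · 13 · 71; the largest prime factor is 71.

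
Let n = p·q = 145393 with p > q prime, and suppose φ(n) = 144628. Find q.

347

φ(n) = (p−1)(q−1) = n − (p+q) + 1, so p + q = 145393 − 144628 + 1 = 766.
p and q are the roots of t² − 766t + 145393 = 0.
Discriminant: 766² − 4·145393 = 586756 − 581572 = 5184; √5184 = 72.
q = (766 − 72)/2 = 347, p = (766 + 72)/2 = 419.
Check: 347 · 419 = 145393.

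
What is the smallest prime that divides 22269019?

59

22269019 is odd.
Digit sum 31, not divisible by 3.
Ends in 9: not divisible by 5.
7: 22269019 = 7·3181288 + 3
11: 22269019 = 11·2024456 + 3
13: 22269019 = 13·1713001 + 6
17: 22269019 = 17·1309942 + 5
19: 22269019 = 19·1172053 + 12
23: 22269019 = 23·968218 + 5
29: 22269019 = 29·767897 + 6
31: 22269019 = 31·718355 + 14
37: 22269019 = 37·601865 + 14
41: 22269019 = 41·543146 + 33
43: 22269019 = 43·517884 + 7
47: 22269019 = 47·473808 + 43
53: 22269019 = 53·420170 + 9
59: 22269019 = 59·377441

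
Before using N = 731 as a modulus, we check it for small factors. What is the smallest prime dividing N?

17

731 is odd.
Digit sum 11, not divisible by 3.
Ends in 1: not divisible by 5.
7: 731 = 7·104 + 3
11: 731 = 11·66 + 5
13: 731 = 13·56 + 3
17: 731 = 17·43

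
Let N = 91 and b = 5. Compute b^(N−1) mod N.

5^1 ≡ 5 (mod 91)
5^2 ≡ 5^2 = 25 ≡ 25 (mod 91)
5^4 ≡ 25^2 = 625 ≡ 79 (mod 91)
5^8 ≡ 79^2 = 6241 ≡ 53 (mod 91)
5^16 ≡ 53^2 = 2809 ≡ 79 (mod 91)
5^32 ≡ 79^2 = 6241 ≡ 53 (mod 91)
5^64 ≡ 53^2 = 2809 ≡ 79 (mod 91)
90 = 64 + 16 + 8 + 2 in binary powers of 2.
So 5^90 ≡ 79 · 79 · 53 · 25 ≡ 64 (mod 91).
Since 64 ≠ 1, base 5 is a Fermat witness: 91 is composite.

64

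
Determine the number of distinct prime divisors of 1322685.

1322685 = 3^2 · 146965
146965 = 5 · 29393
29393 = 7 · 4199
4199 = 13 · 323
323 = 17 · 19
1322685 = 3^2 · 5 · 7 · 13 · 17 · 19, which has 6 distinct prime factors.

6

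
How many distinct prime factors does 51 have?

2

51 = 3 · 17
51 = 3 · 17, which has 2 distinct prime factors.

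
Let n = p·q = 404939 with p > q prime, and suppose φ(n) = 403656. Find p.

φ(n) = (p−1)(q−1) = n − (p+q) + 1, so p + q = 404939 − 403656 + 1 = 1284.
p and q are the roots of t² − 1284t + 404939 = 0.
Discriminant: 1284² − 4·404939 = 1648656 − 1619756 = 28900; √28900 = 170.
q = (1284 − 170)/2 = 557, p = (1284 + 170)/2 = 727.
Check: 557 · 727 = 404939.

727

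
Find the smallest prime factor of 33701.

33701 is odd.
Digit sum 14, not divisible by 3.
Ends in 1: not divisible by 5.
7: 33701 = 7·4814 + 3
11: 33701 = 11·3063 + 8
13: 33701 = 13·2592 + 5
17: 33701 = 17·1982 + 7
19: 33701 = 19·1773 + 14
23: 33701 = 23·1465 + 6
29: 33701 = 29·1162 + 3
31: 33701 = 31·1087 + 4
37: 33701 = 37·910 + 31
41: 33701 = 41·821 + 40
43: 33701 = 43·783 + 32
47: 33701 = 47·717 + 2
53: 33701 = 53·635 + 46
59: 33701 = 59·571 + 12
61: 33701 = 61·552 + 29
67: 33701 = 67·503

67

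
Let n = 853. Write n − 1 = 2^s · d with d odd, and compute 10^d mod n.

1

853 − 1 = 852 = 2^2 · 213, so d = 213.
10^1 ≡ 10 (mod 853)
10^2 ≡ 10^2 = 100 ≡ 100 (mod 853)
10^4 ≡ 100^2 = 10000 ≡ 617 (mod 853)
10^8 ≡ 617^2 = 380689 ≡ 251 (mod 853)
10^16 ≡ 251^2 = 63001 ≡ 732 (mod 853)
10^32 ≡ 732^2 = 535824 ≡ 140 (mod 853)
10^64 ≡ 140^2 = 19600 ≡ 834 (mod 853)
10^128 ≡ 834^2 = 695556 ≡ 361 (mod 853)
213 = 128 + 64 + 16 + 4 + 1 in binary powers of 2.
So 10^213 ≡ 361 · 834 · 732 · 617 · 10 ≡ 1 (mod 853).
Since 10^d ≡ 1 (mod 853), base 10 does not prove 853 composite.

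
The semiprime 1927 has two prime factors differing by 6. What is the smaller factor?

Since p = q + 6, we have 1927 = q(q + 6), so q² + 6q − 1927 = 0.
Discriminant: 6² + 4·1927 = 36 + 7708 = 7744; √7744 = 88.
q = (−6 + 88)/2 = 41, and p = q + 6 = 47.
Check: 41 · 47 = 1927.

41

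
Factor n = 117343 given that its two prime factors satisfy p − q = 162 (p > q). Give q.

Since p = q + 162, we have 117343 = q(q + 162), so q² + 162q − 117343 = 0.
Discriminant: 162² + 4·117343 = 26244 + 469372 = 495616; √495616 = 704.
q = (−162 + 704)/2 = 271, and p = q + 162 = 433.
Check: 271 · 433 = 117343.

271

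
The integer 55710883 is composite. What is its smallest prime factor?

97

55710883 is odd.
Digit sum 37, not divisible by 3.
Ends in 3: not divisible by 5.
7: 55710883 = 7·7958697 + 4
11: 55710883 = 11·5064625 + 8
13: 55710883 = 13·4285452 + 7
17: 55710883 = 17·3277110 + 13
19: 55710883 = 19·2932151 + 14
23: 55710883 = 23·2422212 + 7
29: 55710883 = 29·1921064 + 27
31: 55710883 = 31·1797125 + 8
37: 55710883 = 37·1505699 + 20
41: 55710883 = 41·1358802 + 1
43: 55710883 = 43·1295601 + 40
47: 55710883 = 47·1185337 + 44
53: 55710883 = 53·1051148 + 39
59: 55710883 = 59·944252 + 15
61: 55710883 = 61·913293 + 10
67: 55710883 = 67·831505 + 48
71: 55710883 = 71·784660 + 23
73: 55710883 = 73·763162 + 57
79: 55710883 = 79·705201 + 4
83: 55710883 = 83·671215 + 38
89: 55710883 = 89·625964 + 87
97: 55710883 = 97·574339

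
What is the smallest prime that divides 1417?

1417 is odd.
Digit sum 13, not divisible by 3.
Ends in 7: not divisible by 5.
7: 1417 = 7·202 + 3
11: 1417 = 11·128 + 9
13: 1417 = 13·109

13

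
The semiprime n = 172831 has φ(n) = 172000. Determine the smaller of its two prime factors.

φ(n) = (p−1)(q−1) = n − (p+q) + 1, so p + q = 172831 − 172000 + 1 = 832.
p and q are the roots of t² − 832t + 172831 = 0.
Discriminant: 832² − 4·172831 = 692224 − 691324 = 900; √900 = 30.
q = (832 − 30)/2 = 401, p = (832 + 30)/2 = 431.
Check: 401 · 431 = 172831.

401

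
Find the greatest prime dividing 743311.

743311 = 79 · 9409
9409 = 97 · 97
97 = 97 · 1
So 743311 = 79 · 97^2; the largest prime factor is 97.

97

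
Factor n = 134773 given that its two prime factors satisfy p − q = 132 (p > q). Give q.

Since p = q + 132, we have 134773 = q(q + 132), so q² + 132q − 134773 = 0.
Discriminant: 132² + 4·134773 = 17424 + 539092 = 556516; √556516 = 746.
q = (−132 + 746)/2 = 307, and p = q + 132 = 439.
Check: 307 · 439 = 134773.

307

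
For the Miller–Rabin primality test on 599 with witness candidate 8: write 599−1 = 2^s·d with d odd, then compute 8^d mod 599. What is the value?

599 − 1 = 598 = 2^1 · 299, so d = 299.
8^1 ≡ 8 (mod 599)
8^2 ≡ 8^2 = 64 ≡ 64 (mod 599)
8^4 ≡ 64^2 = 4096 ≡ 502 (mod 599)
8^8 ≡ 502^2 = 252004 ≡ 424 (mod 599)
8^16 ≡ 424^2 = 179776 ≡ 76 (mod 599)
8^32 ≡ 76^2 = 5776 ≡ 385 (mod 599)
8^64 ≡ 385^2 = 148225 ≡ 272 (mod 599)
8^128 ≡ 272^2 = 73984 ≡ 307 (mod 599)
8^256 ≡ 307^2 = 94249 ≡ 206 (mod 599)
299 = 256 + 32 + 8 + 2 + 1 in binary powers of 2.
So 8^299 ≡ 206 · 385 · 424 · 64 · 8 ≡ 1 (mod 599).
Since 8^d ≡ 1 (mod 599), base 8 does not prove 599 composite.

1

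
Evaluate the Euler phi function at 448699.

Factor: 448699 = 37 · 67 · 181.
φ(448699) = (37−1) · (67−1) · (181−1) = 36 · 66 · 180 = 427680.

427680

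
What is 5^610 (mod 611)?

5^1 ≡ 5 (mod 611)
5^2 ≡ 5^2 = 25 ≡ 25 (mod 611)
5^4 ≡ 25^2 = 625 ≡ 14 (mod 611)
5^8 ≡ 14^2 = 196 ≡ 196 (mod 611)
5^16 ≡ 196^2 = 38416 ≡ 534 (mod 611)
5^32 ≡ 534^2 = 285156 ≡ 430 (mod 611)
5^64 ≡ 430^2 = 184900 ≡ 378 (mod 611)
5^128 ≡ 378^2 = 142884 ≡ 521 (mod 611)
5^256 ≡ 521^2 = 271441 ≡ 157 (mod 611)
5^512 ≡ 157^2 = 24649 ≡ 209 (mod 611)
610 = 512 + 64 + 32 + 2 in binary powers of 2.
So 5^610 ≡ 209 · 378 · 430 · 25 ≡ 441 (mod 611).
Since 441 ≠ 1, base 5 is a Fermat witness: 611 is composite.

441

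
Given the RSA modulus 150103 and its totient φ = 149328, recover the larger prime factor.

φ(n) = (p−1)(q−1) = n − (p+q) + 1, so p + q = 150103 − 149328 + 1 = 776.
p and q are the roots of t² − 776t + 150103 = 0.
Discriminant: 776² − 4·150103 = 602176 − 600412 = 1764; √1764 = 42.
q = (776 − 42)/2 = 367, p = (776 + 42)/2 = 409.
Check: 367 · 409 = 150103.

409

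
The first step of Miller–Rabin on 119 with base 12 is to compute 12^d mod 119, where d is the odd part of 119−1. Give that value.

119 − 1 = 118 = 2^1 · 59, so d = 59.
12^1 ≡ 12 (mod 119)
12^2 ≡ 12^2 = 144 ≡ 25 (mod 119)
12^4 ≡ 25^2 = 625 ≡ 30 (mod 119)
12^8 ≡ 30^2 = 900 ≡ 67 (mod 119)
12^16 ≡ 67^2 = 4489 ≡ 86 (mod 119)
12^32 ≡ 86^2 = 7396 ≡ 18 (mod 119)
59 = 32 + 16 + 8 + 2 + 1 in binary powers of 2.
So 12^59 ≡ 18 · 86 · 67 · 25 · 12 ≡ 108 (mod 119).
Squaring chain: 108; never reaches −1, so base 12 is a Miller–Rabin witness that 119 is composite.

108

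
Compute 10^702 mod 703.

1

10^1 ≡ 10 (mod 703)
10^2 ≡ 10^2 = 100 ≡ 100 (mod 703)
10^4 ≡ 100^2 = 10000 ≡ 158 (mod 703)
10^8 ≡ 158^2 = 24964 ≡ 359 (mod 703)
10^16 ≡ 359^2 = 128881 ≡ 232 (mod 703)
10^32 ≡ 232^2 = 53824 ≡ 396 (mod 703)
10^64 ≡ 396^2 = 156816 ≡ 47 (mod 703)
10^128 ≡ 47^2 = 2209 ≡ 100 (mod 703)
10^256 ≡ 100^2 = 10000 ≡ 158 (mod 703)
10^512 ≡ 158^2 = 24964 ≡ 359 (mod 703)
702 = 512 + 128 + 32 + 16 + 8 + 4 + 2 in binary powers of 2.
So 10^702 ≡ 359 · 100 · 396 · 232 · 359 · 158 · 100 ≡ 1 (mod 703).
Since the result is 1, base 10 gives no evidence that 703 is composite.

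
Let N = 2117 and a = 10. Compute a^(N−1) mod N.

10^1 ≡ 10 (mod 2117)
10^2 ≡ 10^2 = 100 ≡ 100 (mod 2117)
10^4 ≡ 100^2 = 10000 ≡ 1532 (mod 2117)
10^8 ≡ 1532^2 = 2347024 ≡ 1388 (mod 2117)
10^16 ≡ 1388^2 = 1926544 ≡ 74 (mod 2117)
10^32 ≡ 74^2 = 5476 ≡ 1242 (mod 2117)
10^64 ≡ 1242^2 = 1542564 ≡ 1388 (mod 2117)
10^128 ≡ 1388^2 = 1926544 ≡ 74 (mod 2117)
10^256 ≡ 74^2 = 5476 ≡ 1242 (mod 2117)
10^512 ≡ 1242^2 = 1542564 ≡ 1388 (mod 2117)
10^1024 ≡ 1388^2 = 1926544 ≡ 74 (mod 2117)
10^2048 ≡ 74^2 = 5476 ≡ 1242 (mod 2117)
2116 = 2048 + 64 + 4 in binary powers of 2.
So 10^2116 ≡ 1242 · 1388 · 1532 ≡ 364 (mod 2117).
Since 364 ≠ 1, base 10 is a Fermat witness: 2117 is composite.

364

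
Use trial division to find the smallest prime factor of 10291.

10291 is odd.
Digit sum 13, not divisible by 3.
Ends in 1: not divisible by 5.
7: 10291 = 7·1470 + 1
11: 10291 = 11·935 + 6
13: 10291 = 13·791 + 8
17: 10291 = 17·605 + 6
19: 10291 = 19·541 + 12
23: 10291 = 23·447 + 10
29: 10291 = 29·354 + 25
31: 10291 = 31·331 + 30
37: 10291 = 37·278 + 5
41: 10291 = 41·251

41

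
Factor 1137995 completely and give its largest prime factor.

1137995 = 5 · 227599
227599 = 43 · 5293
5293 = 67 · 79
79 is prime.
So 1137995 = 5 · 43 · 67 · 79; the largest prime factor is 79.

79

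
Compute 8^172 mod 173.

1

8^1 ≡ 8 (mod 173)
8^2 ≡ 8^2 = 64 ≡ 64 (mod 173)
8^4 ≡ 64^2 = 4096 ≡ 117 (mod 173)
8^8 ≡ 117^2 = 13689 ≡ 22 (mod 173)
8^16 ≡ 22^2 = 484 ≡ 138 (mod 173)
8^32 ≡ 138^2 = 19044 ≡ 14 (mod 173)
8^64 ≡ 14^2 = 196 ≡ 23 (mod 173)
8^128 ≡ 23^2 = 529 ≡ 10 (mod 173)
172 = 128 + 32 + 8 + 4 in binary powers of 2.
So 8^172 ≡ 10 · 14 · 22 · 117 ≡ 1 (mod 173).
Since the result is 1, base 8 gives no evidence that 173 is composite.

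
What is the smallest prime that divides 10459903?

10459903 is odd.
Digit sum 31, not divisible by 3.
Ends in 3: not divisible by 5.
7: 10459903 = 7·1494271 + 6
11: 10459903 = 11·950900 + 3
13: 10459903 = 13·804607 + 12
17: 10459903 = 17·615288 + 7
19: 10459903 = 19·550521 + 4
23: 10459903 = 23·454778 + 9
29: 10459903 = 29·360686 + 9
31: 10459903 = 31·337416 + 7
37: 10459903 = 37·282700 + 3
41: 10459903 = 41·255119 + 24
43: 10459903 = 43·243253 + 24
47: 10459903 = 47·222551 + 6
53: 10459903 = 53·197356 + 35
59: 10459903 = 59·177286 + 29
61: 10459903 = 61·171473 + 50
67: 10459903 = 67·156117 + 64
71: 10459903 = 71·147322 + 41
73: 10459903 = 73·143286 + 25
79: 10459903 = 79·132403 + 66
83: 10459903 = 83·126022 + 77
89: 10459903 = 89·117527

89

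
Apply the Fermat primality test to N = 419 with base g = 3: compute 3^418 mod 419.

1

3^1 ≡ 3 (mod 419)
3^2 ≡ 3^2 = 9 ≡ 9 (mod 419)
3^4 ≡ 9^2 = 81 ≡ 81 (mod 419)
3^8 ≡ 81^2 = 6561 ≡ 276 (mod 419)
3^16 ≡ 276^2 = 76176 ≡ 337 (mod 419)
3^32 ≡ 337^2 = 113569 ≡ 20 (mod 419)
3^64 ≡ 20^2 = 400 ≡ 400 (mod 419)
3^128 ≡ 400^2 = 160000 ≡ 361 (mod 419)
3^256 ≡ 361^2 = 130321 ≡ 12 (mod 419)
418 = 256 + 128 + 32 + 2 in binary powers of 2.
So 3^418 ≡ 12 · 361 · 20 · 9 ≡ 1 (mod 419).
Since the result is 1, base 3 gives no evidence that 419 is composite.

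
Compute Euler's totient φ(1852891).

1805760

Factor: 1852891 = 89 · 109 · 191.
φ(1852891) = (89−1) · (109−1) · (191−1) = 88 · 108 · 190 = 1805760.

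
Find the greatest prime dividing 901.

53

901 = 17 · 53
53 is prime.
So 901 = 17 · 53; the largest prime factor is 53.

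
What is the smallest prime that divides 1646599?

1646599 is odd.
Digit sum 40, not divisible by 3.
Ends in 9: not divisible by 5.
7: 1646599 = 7·235228 + 3
11: 1646599 = 11·149690 + 9
13: 1646599 = 13·126661 + 6
17: 1646599 = 17·96858 + 13
19: 1646599 = 19·86663 + 2
23: 1646599 = 23·71591 + 6
29: 1646599 = 29·56779 + 8
31: 1646599 = 31·53116 + 3
37: 1646599 = 37·44502 + 25
41: 1646599 = 41·40160 + 39
43: 1646599 = 43·38293

43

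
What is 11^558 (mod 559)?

532

11^1 ≡ 11 (mod 559)
11^2 ≡ 11^2 = 121 ≡ 121 (mod 559)
11^4 ≡ 121^2 = 14641 ≡ 107 (mod 559)
11^8 ≡ 107^2 = 11449 ≡ 269 (mod 559)
11^16 ≡ 269^2 = 72361 ≡ 250 (mod 559)
11^32 ≡ 250^2 = 62500 ≡ 451 (mod 559)
11^64 ≡ 451^2 = 203401 ≡ 484 (mod 559)
11^128 ≡ 484^2 = 234256 ≡ 35 (mod 559)
11^256 ≡ 35^2 = 1225 ≡ 107 (mod 559)
11^512 ≡ 107^2 = 11449 ≡ 269 (mod 559)
558 = 512 + 32 + 8 + 4 + 2 in binary powers of 2.
So 11^558 ≡ 269 · 451 · 269 · 107 · 121 ≡ 532 (mod 559).
Since 532 ≠ 1, base 11 is a Fermat witness: 559 is composite.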